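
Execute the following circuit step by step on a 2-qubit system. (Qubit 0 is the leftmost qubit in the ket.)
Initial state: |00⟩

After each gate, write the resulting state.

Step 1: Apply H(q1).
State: 1/√2|00⟩ + 1/√2|01⟩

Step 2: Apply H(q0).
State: 1/2|00⟩ + 1/2|01⟩ + 1/2|10⟩ + 1/2|11⟩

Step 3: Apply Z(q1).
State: 1/2|00⟩ - 1/2|01⟩ + 1/2|10⟩ - 1/2|11⟩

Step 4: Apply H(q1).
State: 1/√2|01⟩ + 1/√2|11⟩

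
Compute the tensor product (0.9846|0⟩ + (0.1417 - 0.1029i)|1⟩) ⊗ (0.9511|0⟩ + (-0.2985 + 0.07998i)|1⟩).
0.9365|00⟩ + (-0.2939 + 0.07875i)|01⟩ + (0.1348 - 0.09787i)|10⟩ + (-0.03407 + 0.04205i)|11⟩

amp(|b₁b₂…⟩) = product of the factor amplitudes for bits b₁, b₂, …; only kets whose every factor amplitude is nonzero survive.
|00⟩: (0.9846)(0.9511) = 0.9365
|01⟩: (0.9846)(-0.2985 + 0.07998i) = (-0.2939 + 0.07875i)
|10⟩: (0.1417 - 0.1029i)(0.9511) = (0.1348 - 0.09787i)
|11⟩: (0.1417 - 0.1029i)(-0.2985 + 0.07998i) = (-0.03407 + 0.04205i)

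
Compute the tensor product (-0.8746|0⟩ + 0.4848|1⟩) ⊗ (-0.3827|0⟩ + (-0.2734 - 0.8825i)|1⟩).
0.3347|00⟩ + (0.2391 + 0.7718i)|01⟩ - 0.1855|10⟩ + (-0.1325 - 0.4278i)|11⟩

amp(|b₁b₂…⟩) = product of the factor amplitudes for bits b₁, b₂, …; only kets whose every factor amplitude is nonzero survive.
|00⟩: (-0.8746)(-0.3827) = 0.3347
|01⟩: (-0.8746)(-0.2734 - 0.8825i) = (0.2391 + 0.7718i)
|10⟩: (0.4848)(-0.3827) = -0.1855
|11⟩: (0.4848)(-0.2734 - 0.8825i) = (-0.1325 - 0.4278i)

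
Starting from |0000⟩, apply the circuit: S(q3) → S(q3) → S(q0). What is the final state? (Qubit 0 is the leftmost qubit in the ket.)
|0000⟩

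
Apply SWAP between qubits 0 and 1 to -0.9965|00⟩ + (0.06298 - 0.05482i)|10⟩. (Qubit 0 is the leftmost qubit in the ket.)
-0.9965|00⟩ + (0.06298 - 0.05482i)|01⟩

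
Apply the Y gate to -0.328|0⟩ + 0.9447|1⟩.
-0.9447i|0⟩ - 0.328i|1⟩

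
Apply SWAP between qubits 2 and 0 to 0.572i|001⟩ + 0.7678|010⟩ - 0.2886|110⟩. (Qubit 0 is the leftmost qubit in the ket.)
0.7678|010⟩ - 0.2886|011⟩ + 0.572i|100⟩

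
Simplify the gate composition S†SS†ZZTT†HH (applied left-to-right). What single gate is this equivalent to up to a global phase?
S†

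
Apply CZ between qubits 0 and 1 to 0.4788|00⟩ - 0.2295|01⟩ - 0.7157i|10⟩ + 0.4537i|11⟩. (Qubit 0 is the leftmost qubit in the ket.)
0.4788|00⟩ - 0.2295|01⟩ - 0.7157i|10⟩ - 0.4537i|11⟩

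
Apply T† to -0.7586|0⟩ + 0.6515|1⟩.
-0.7586|0⟩ + (0.4607 - 0.4607i)|1⟩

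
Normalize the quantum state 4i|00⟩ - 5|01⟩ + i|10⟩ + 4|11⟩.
0.5252i|00⟩ - 0.6565|01⟩ + 0.1313i|10⟩ + 0.5252|11⟩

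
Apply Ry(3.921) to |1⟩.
-0.925|0⟩ - 0.3799|1⟩

Ry(3.921) = [[cos(θ/2), −sin(θ/2)], [sin(θ/2), cos(θ/2)]]; θ = 3.921, cos(θ/2) ≈ -0.379914, sin(θ/2) ≈ 0.925022.
With a = amp(|0⟩) = 0 and b = amp(|1⟩) = 1:
new amp(|0⟩) = (-0.379914)·a + (-0.925022)·b = -0.925
new amp(|1⟩) = (0.925022)·a + (-0.379914)·b = -0.3799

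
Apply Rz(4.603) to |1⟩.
(-0.6674 + 0.7447i)|1⟩

Rz(4.603) = [[e^(−iθ/2), 0], [0, e^(iθ/2)]] with e^(±iθ/2) = cos(θ/2) ± i·sin(θ/2); θ = 4.603, cos(θ/2) ≈ -0.667394, sin(θ/2) ≈ 0.744705.
With a = amp(|0⟩) = 0 and b = amp(|1⟩) = 1:
new amp(|0⟩) = (-0.667394 - 0.744705i)·a = 0
new amp(|1⟩) = (-0.667394 + 0.744705i)·b = (-0.6674 + 0.7447i)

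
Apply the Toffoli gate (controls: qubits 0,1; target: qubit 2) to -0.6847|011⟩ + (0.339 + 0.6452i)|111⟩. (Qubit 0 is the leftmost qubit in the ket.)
-0.6847|011⟩ + (0.339 + 0.6452i)|110⟩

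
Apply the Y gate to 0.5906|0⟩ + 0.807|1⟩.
-0.807i|0⟩ + 0.5906i|1⟩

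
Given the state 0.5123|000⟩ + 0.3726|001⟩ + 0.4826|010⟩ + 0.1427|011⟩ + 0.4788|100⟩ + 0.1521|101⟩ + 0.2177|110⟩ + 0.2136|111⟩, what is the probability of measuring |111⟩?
0.04562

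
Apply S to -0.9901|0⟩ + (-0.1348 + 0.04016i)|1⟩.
-0.9901|0⟩ + (-0.04016 - 0.1348i)|1⟩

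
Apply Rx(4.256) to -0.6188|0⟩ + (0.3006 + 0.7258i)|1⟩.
(0.9432 - 0.2551i)|0⟩ + (-0.159 + 0.1414i)|1⟩

Rx(4.256) = [[cos(θ/2), −i·sin(θ/2)], [−i·sin(θ/2), cos(θ/2)]]; θ = 4.256, cos(θ/2) ≈ -0.528815, sin(θ/2) ≈ 0.848737.
With a = amp(|0⟩) = -0.6188 and b = amp(|1⟩) = (0.3006 + 0.7258i):
new amp(|0⟩) = (-0.528815)·a + (-0.848737i)·b = (0.9432 - 0.2551i)
new amp(|1⟩) = (-0.848737i)·a + (-0.528815)·b = (-0.159 + 0.1414i)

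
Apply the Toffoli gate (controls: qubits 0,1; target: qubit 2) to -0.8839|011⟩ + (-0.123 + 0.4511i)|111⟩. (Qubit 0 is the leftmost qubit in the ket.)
-0.8839|011⟩ + (-0.123 + 0.4511i)|110⟩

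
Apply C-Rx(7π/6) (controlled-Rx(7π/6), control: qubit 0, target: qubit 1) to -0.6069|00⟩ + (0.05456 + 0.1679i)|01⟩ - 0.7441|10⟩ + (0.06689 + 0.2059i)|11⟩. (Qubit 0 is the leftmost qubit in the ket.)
-0.6069|00⟩ + (0.05456 + 0.1679i)|01⟩ + (0.3915 - 0.06461i)|10⟩ + (-0.01731 + 0.6655i)|11⟩

C-Rx(7π/6) leaves the control-|0⟩ kets |00⟩, |01⟩ unchanged and applies Rx(7π/6) to qubit 1 on the control-|1⟩ pair (|10⟩, |11⟩).
Rx(7π/6) = [[cos(θ/2), −i·sin(θ/2)], [−i·sin(θ/2), cos(θ/2)]]; θ = 7π/6, cos(θ/2) ≈ -0.258819, sin(θ/2) ≈ 0.965926.
With a = amp(|10⟩) = -0.7441 and b = amp(|11⟩) = (0.06689 + 0.2059i):
new amp(|10⟩) = (-0.258819)·a + (-0.965926i)·b = (0.3915 - 0.06461i)
new amp(|11⟩) = (-0.965926i)·a + (-0.258819)·b = (-0.01731 + 0.6655i)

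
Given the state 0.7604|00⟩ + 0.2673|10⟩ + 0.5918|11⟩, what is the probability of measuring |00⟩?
0.5782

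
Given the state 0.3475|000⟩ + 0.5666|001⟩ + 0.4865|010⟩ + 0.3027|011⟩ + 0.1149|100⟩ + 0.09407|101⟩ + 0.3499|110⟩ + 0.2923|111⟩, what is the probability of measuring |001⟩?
0.321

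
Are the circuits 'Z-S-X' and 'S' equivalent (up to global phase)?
No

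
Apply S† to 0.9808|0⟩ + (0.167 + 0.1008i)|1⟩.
0.9808|0⟩ + (0.1008 - 0.167i)|1⟩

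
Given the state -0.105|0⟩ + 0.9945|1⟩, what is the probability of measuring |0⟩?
0.01103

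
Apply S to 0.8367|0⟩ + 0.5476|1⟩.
0.8367|0⟩ + 0.5476i|1⟩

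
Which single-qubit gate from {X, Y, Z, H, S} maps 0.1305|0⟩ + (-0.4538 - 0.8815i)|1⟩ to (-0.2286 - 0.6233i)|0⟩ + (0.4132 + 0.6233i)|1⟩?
H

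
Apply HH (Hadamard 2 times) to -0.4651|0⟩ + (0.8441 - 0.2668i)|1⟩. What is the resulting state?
-0.4651|0⟩ + (0.8441 - 0.2668i)|1⟩

H² = I, so an even number of Hadamards cancels: H^2 = I and the state is unchanged.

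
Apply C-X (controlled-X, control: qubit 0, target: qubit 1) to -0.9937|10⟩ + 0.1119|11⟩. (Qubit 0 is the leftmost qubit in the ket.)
0.1119|10⟩ - 0.9937|11⟩

C-X leaves the control-|0⟩ kets |00⟩, |01⟩ unchanged and applies X to qubit 1 on the control-|1⟩ pair (|10⟩, |11⟩).
X = [[0, 1], [1, 0]].
With a = amp(|10⟩) = -0.9937 and b = amp(|11⟩) = 0.1119:
new amp(|10⟩) = (1)·b = 0.1119
new amp(|11⟩) = (1)·a = -0.9937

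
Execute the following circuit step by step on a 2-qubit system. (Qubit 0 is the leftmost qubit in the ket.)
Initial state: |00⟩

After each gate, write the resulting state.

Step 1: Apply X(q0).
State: |10⟩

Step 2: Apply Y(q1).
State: i|11⟩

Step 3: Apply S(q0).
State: -|11⟩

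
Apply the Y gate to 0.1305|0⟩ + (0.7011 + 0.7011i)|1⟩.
(0.7011 - 0.7011i)|0⟩ + 0.1305i|1⟩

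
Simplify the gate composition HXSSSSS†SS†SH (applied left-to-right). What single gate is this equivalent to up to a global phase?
Z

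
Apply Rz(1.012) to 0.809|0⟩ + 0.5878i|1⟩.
(0.7076 - 0.3921i)|0⟩ + (-0.2849 + 0.5141i)|1⟩

Rz(1.012) = [[e^(−iθ/2), 0], [0, e^(iθ/2)]] with e^(±iθ/2) = cos(θ/2) ± i·sin(θ/2); θ = 1.012, cos(θ/2) ≈ 0.87469, sin(θ/2) ≈ 0.484682.
With a = amp(|0⟩) = 0.809 and b = amp(|1⟩) = 0.5878i:
new amp(|0⟩) = (0.87469 - 0.484682i)·a = (0.7076 - 0.3921i)
new amp(|1⟩) = (0.87469 + 0.484682i)·b = (-0.2849 + 0.5141i)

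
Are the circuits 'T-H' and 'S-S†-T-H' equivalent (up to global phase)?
Yes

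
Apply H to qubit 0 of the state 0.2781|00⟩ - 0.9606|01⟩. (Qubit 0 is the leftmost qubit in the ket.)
0.1966|00⟩ - 0.6792|01⟩ + 0.1966|10⟩ - 0.6792|11⟩

H on qubit 0 mixes each pair of kets that differ only in qubit 0: amplitudes (a, b) of (|…0…⟩, |…1…⟩) become ((a + b)/√2, (a − b)/√2). Kets absent from the input have amplitude 0.
(|00⟩, |10⟩): (a, b) = (0.2781, 0) → (0.1966, 0.1966)
(|01⟩, |11⟩): (a, b) = (-0.9606, 0) → (-0.6792, -0.6792)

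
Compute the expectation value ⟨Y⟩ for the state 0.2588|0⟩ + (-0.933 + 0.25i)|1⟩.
0.1294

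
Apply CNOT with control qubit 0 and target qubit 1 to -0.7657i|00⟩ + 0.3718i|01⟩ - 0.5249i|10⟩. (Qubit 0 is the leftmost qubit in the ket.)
-0.7657i|00⟩ + 0.3718i|01⟩ - 0.5249i|11⟩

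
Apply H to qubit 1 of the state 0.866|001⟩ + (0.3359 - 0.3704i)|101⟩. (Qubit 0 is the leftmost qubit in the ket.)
0.6124|001⟩ + 0.6124|011⟩ + (0.2375 - 0.2619i)|101⟩ + (0.2375 - 0.2619i)|111⟩

H on qubit 1 mixes each pair of kets that differ only in qubit 1: amplitudes (a, b) of (|…0…⟩, |…1…⟩) become ((a + b)/√2, (a − b)/√2). Kets absent from the input have amplitude 0.
(|001⟩, |011⟩): (a, b) = (0.866, 0) → (0.6124, 0.6124)
(|101⟩, |111⟩): (a, b) = ((0.3359 - 0.3704i), 0) → ((0.2375 - 0.2619i), (0.2375 - 0.2619i))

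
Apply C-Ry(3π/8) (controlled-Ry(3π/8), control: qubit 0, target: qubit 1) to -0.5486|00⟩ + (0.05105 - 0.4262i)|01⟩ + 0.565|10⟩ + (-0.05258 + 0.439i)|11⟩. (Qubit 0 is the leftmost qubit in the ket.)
-0.5486|00⟩ + (0.05105 - 0.4262i)|01⟩ + (0.499 - 0.2439i)|10⟩ + (0.2702 + 0.365i)|11⟩

C-Ry(3π/8) leaves the control-|0⟩ kets |00⟩, |01⟩ unchanged and applies Ry(3π/8) to qubit 1 on the control-|1⟩ pair (|10⟩, |11⟩).
Ry(3π/8) = [[cos(θ/2), −sin(θ/2)], [sin(θ/2), cos(θ/2)]]; θ = 3π/8, cos(θ/2) ≈ 0.83147, sin(θ/2) ≈ 0.55557.
With a = amp(|10⟩) = 0.565 and b = amp(|11⟩) = (-0.05258 + 0.439i):
new amp(|10⟩) = (0.83147)·a + (-0.55557)·b = (0.499 - 0.2439i)
new amp(|11⟩) = (0.55557)·a + (0.83147)·b = (0.2702 + 0.365i)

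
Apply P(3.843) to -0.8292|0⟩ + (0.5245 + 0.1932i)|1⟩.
-0.8292|0⟩ + (-0.276 - 0.486i)|1⟩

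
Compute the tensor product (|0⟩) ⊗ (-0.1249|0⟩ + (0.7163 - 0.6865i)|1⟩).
-0.1249|00⟩ + (0.7163 - 0.6865i)|01⟩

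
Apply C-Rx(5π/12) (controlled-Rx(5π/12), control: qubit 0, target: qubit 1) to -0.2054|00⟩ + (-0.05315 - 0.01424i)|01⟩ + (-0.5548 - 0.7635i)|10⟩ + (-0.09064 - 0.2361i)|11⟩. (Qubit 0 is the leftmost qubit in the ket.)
-0.2054|00⟩ + (-0.05315 - 0.01424i)|01⟩ + (-0.5839 - 0.5505i)|10⟩ + (-0.5367 + 0.1504i)|11⟩

C-Rx(5π/12) leaves the control-|0⟩ kets |00⟩, |01⟩ unchanged and applies Rx(5π/12) to qubit 1 on the control-|1⟩ pair (|10⟩, |11⟩).
Rx(5π/12) = [[cos(θ/2), −i·sin(θ/2)], [−i·sin(θ/2), cos(θ/2)]]; θ = 5π/12, cos(θ/2) ≈ 0.793353, sin(θ/2) ≈ 0.608761.
With a = amp(|10⟩) = (-0.5548 - 0.7635i) and b = amp(|11⟩) = (-0.09064 - 0.2361i):
new amp(|10⟩) = (0.793353)·a + (-0.608761i)·b = (-0.5839 - 0.5505i)
new amp(|11⟩) = (-0.608761i)·a + (0.793353)·b = (-0.5367 + 0.1504i)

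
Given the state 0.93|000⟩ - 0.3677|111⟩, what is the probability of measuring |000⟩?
0.8649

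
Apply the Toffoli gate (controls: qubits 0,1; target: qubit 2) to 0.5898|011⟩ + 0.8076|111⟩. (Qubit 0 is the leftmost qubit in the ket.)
0.5898|011⟩ + 0.8076|110⟩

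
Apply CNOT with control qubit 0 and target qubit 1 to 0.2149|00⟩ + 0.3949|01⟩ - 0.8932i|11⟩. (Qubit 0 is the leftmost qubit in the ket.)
0.2149|00⟩ + 0.3949|01⟩ - 0.8932i|10⟩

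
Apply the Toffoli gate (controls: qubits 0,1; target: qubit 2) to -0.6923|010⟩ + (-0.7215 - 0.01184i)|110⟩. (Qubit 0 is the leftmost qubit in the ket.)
-0.6923|010⟩ + (-0.7215 - 0.01184i)|111⟩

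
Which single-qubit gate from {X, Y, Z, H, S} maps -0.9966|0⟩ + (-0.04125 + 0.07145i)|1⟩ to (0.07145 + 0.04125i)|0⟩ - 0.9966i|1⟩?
Y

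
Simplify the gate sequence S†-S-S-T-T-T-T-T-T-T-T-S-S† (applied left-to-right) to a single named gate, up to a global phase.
S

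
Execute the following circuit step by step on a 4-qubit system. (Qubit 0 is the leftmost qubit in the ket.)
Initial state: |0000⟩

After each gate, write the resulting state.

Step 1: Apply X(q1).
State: |0100⟩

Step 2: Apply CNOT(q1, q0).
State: |1100⟩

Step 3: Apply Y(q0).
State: -i|0100⟩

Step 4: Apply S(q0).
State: -i|0100⟩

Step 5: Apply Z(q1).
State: i|0100⟩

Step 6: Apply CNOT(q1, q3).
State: i|0101⟩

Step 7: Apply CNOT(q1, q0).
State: i|1101⟩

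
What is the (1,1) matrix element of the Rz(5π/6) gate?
(0.2588 + 0.9659i)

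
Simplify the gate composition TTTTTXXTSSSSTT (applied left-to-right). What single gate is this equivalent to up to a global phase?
I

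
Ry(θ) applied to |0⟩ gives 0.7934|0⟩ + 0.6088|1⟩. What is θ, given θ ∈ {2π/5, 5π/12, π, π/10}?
5π/12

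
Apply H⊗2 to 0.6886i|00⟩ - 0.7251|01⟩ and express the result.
(-0.3626 + 0.3443i)|00⟩ + (0.3626 + 0.3443i)|01⟩ + (-0.3626 + 0.3443i)|10⟩ + (0.3626 + 0.3443i)|11⟩

H⊗2 gives amp(|y⟩) = (1/2) Σ_x (−1)^(x·y) amp(|x⟩), where x·y is the number of positions in which both x and y have a 1.
|00⟩: (0.6886i - 0.7251)/2 = (-0.3626 + 0.3443i)
|01⟩: (0.6886i + 0.7251)/2 = (0.3626 + 0.3443i)
|10⟩: (0.6886i - 0.7251)/2 = (-0.3626 + 0.3443i)
|11⟩: (0.6886i + 0.7251)/2 = (0.3626 + 0.3443i)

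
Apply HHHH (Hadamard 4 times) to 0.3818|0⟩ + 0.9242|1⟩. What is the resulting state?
0.3818|0⟩ + 0.9242|1⟩

H² = I, so an even number of Hadamards cancels: H^4 = I and the state is unchanged.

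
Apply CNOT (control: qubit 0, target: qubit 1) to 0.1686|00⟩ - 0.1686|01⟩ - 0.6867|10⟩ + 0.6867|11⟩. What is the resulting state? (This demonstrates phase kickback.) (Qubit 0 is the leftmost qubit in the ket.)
0.1686|00⟩ - 0.1686|01⟩ + 0.6867|10⟩ - 0.6867|11⟩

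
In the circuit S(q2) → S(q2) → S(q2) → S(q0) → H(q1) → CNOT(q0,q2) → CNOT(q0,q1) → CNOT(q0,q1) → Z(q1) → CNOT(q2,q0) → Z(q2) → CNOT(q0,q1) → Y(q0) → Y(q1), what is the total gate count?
14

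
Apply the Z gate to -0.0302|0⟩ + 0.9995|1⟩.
-0.0302|0⟩ - 0.9995|1⟩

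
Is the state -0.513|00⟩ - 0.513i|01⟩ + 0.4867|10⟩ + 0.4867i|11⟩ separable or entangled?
Separable

Writing the state as a|00⟩ + b|01⟩ + c|10⟩ + d|11⟩, it is a product state iff ad − bc = 0.
Here (a, b, c, d) = (-0.513, -0.513i, 0.4867, 0.4867i): ad − bc = (-0.513)(0.4867i) − (-0.513i)(0.4867) = 0, so the state is separable.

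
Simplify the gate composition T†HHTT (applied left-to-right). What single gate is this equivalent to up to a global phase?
T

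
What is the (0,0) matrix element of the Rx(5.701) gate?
-0.9579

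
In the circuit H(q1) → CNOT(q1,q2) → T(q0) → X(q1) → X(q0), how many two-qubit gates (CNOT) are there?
1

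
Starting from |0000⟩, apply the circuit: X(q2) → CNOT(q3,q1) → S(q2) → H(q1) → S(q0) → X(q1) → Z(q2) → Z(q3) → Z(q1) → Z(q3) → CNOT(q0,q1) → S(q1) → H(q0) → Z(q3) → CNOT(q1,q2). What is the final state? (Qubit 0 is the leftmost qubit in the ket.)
-(1/2)i|0010⟩ - 1/2|0100⟩ - (1/2)i|1010⟩ - 1/2|1100⟩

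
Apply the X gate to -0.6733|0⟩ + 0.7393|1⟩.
0.7393|0⟩ - 0.6733|1⟩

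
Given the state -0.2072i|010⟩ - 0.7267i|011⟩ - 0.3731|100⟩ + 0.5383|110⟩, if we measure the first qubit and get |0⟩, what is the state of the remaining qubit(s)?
-0.2742i|10⟩ - 0.9617i|11⟩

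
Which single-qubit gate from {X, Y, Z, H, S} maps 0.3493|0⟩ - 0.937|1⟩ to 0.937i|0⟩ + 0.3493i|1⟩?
Y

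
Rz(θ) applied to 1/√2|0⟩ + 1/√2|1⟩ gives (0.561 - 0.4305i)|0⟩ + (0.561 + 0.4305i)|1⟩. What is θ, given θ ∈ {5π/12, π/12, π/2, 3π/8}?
5π/12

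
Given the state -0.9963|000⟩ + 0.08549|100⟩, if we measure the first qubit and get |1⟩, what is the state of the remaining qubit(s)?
|00⟩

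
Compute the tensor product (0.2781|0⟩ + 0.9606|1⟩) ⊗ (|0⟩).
0.2781|00⟩ + 0.9606|10⟩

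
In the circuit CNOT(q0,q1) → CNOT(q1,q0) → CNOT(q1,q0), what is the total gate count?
3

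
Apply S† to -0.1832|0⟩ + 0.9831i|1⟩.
-0.1832|0⟩ + 0.9831|1⟩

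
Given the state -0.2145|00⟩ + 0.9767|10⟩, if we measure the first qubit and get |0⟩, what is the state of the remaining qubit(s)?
-|0⟩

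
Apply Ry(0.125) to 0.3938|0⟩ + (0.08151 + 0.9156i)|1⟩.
(0.3879 - 0.05719i)|0⟩ + (0.1059 + 0.9138i)|1⟩

Ry(0.125) = [[cos(θ/2), −sin(θ/2)], [sin(θ/2), cos(θ/2)]]; θ = 0.125, cos(θ/2) ≈ 0.998048, sin(θ/2) ≈ 0.0624593.
With a = amp(|0⟩) = 0.3938 and b = amp(|1⟩) = (0.08151 + 0.9156i):
new amp(|0⟩) = (0.998048)·a + (-0.0624593)·b = (0.3879 - 0.05719i)
new amp(|1⟩) = (0.0624593)·a + (0.998048)·b = (0.1059 + 0.9138i)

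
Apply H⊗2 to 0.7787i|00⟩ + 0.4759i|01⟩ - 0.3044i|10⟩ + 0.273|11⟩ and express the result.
(0.1365 + 0.4751i)|00⟩ + (-0.1365 - 0.0008i)|01⟩ + (-0.1365 + 0.7795i)|10⟩ + (0.1365 + 0.3036i)|11⟩

H⊗2 gives amp(|y⟩) = (1/2) Σ_x (−1)^(x·y) amp(|x⟩), where x·y is the number of positions in which both x and y have a 1.
|00⟩: (0.7787i + 0.4759i - 0.3044i + 0.273)/2 = (0.1365 + 0.4751i)
|01⟩: (0.7787i - 0.4759i - 0.3044i - 0.273)/2 = (-0.1365 - 0.0008i)
|10⟩: (0.7787i + 0.4759i + 0.3044i - 0.273)/2 = (-0.1365 + 0.7795i)
|11⟩: (0.7787i - 0.4759i + 0.3044i + 0.273)/2 = (0.1365 + 0.3036i)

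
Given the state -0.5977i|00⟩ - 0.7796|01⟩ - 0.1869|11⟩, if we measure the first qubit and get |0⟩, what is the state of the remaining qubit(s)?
-0.6084i|0⟩ - 0.7936|1⟩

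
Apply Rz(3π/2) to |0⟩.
(-1/√2 - (1/√2)i)|0⟩

Rz(3π/2) = [[e^(−iθ/2), 0], [0, e^(iθ/2)]] with e^(±iθ/2) = cos(θ/2) ± i·sin(θ/2); θ = 3π/2, cos(θ/2) ≈ -0.707107, sin(θ/2) ≈ 0.707107.
With a = amp(|0⟩) = 1 and b = amp(|1⟩) = 0:
new amp(|0⟩) = (-0.707107 - 0.707107i)·a = (-1/√2 - (1/√2)i)
new amp(|1⟩) = (-0.707107 + 0.707107i)·b = 0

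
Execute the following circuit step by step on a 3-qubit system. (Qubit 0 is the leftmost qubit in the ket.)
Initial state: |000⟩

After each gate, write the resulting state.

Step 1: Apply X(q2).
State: |001⟩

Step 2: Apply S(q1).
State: |001⟩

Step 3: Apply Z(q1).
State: |001⟩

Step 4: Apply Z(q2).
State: -|001⟩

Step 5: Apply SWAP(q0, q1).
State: -|001⟩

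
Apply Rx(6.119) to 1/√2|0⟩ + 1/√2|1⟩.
(-0.7047 - 0.05798i)|0⟩ + (-0.7047 - 0.05798i)|1⟩

Rx(6.119) = [[cos(θ/2), −i·sin(θ/2)], [−i·sin(θ/2), cos(θ/2)]]; θ = 6.119, cos(θ/2) ≈ -0.996632, sin(θ/2) ≈ 0.0820005.
With a = amp(|0⟩) = 1/√2 and b = amp(|1⟩) = 1/√2:
new amp(|0⟩) = (-0.996632)·a + (-0.0820005i)·b = (-0.7047 - 0.05798i)
new amp(|1⟩) = (-0.0820005i)·a + (-0.996632)·b = (-0.7047 - 0.05798i)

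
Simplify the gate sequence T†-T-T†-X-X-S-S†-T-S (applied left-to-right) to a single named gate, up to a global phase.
S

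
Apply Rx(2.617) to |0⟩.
0.2593|0⟩ - 0.9658i|1⟩

Rx(2.617) = [[cos(θ/2), −i·sin(θ/2)], [−i·sin(θ/2), cos(θ/2)]]; θ = 2.617, cos(θ/2) ≈ 0.259299, sin(θ/2) ≈ 0.965797.
With a = amp(|0⟩) = 1 and b = amp(|1⟩) = 0:
new amp(|0⟩) = (0.259299)·a + (-0.965797i)·b = 0.2593
new amp(|1⟩) = (-0.965797i)·a + (0.259299)·b = -0.9658i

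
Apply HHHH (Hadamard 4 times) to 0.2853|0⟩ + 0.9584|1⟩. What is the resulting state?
0.2853|0⟩ + 0.9584|1⟩

H² = I, so an even number of Hadamards cancels: H^4 = I and the state is unchanged.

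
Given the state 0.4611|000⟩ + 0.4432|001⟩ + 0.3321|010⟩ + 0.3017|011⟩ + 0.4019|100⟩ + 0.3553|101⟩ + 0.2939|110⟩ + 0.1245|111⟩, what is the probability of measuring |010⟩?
0.1103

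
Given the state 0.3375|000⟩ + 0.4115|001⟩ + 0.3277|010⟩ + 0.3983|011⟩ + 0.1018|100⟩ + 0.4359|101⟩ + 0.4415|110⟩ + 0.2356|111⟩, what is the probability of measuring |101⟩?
0.19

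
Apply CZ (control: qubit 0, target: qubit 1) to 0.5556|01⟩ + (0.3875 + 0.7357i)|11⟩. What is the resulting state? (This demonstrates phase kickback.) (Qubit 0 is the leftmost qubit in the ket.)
0.5556|01⟩ + (-0.3875 - 0.7357i)|11⟩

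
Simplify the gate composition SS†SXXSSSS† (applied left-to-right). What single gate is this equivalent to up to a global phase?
S†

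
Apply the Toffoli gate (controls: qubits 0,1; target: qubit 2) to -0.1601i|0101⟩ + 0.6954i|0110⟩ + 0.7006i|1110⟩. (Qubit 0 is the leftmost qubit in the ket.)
-0.1601i|0101⟩ + 0.6954i|0110⟩ + 0.7006i|1100⟩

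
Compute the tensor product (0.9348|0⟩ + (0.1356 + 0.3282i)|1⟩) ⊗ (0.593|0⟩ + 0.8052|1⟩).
0.5543|00⟩ + 0.7527|01⟩ + (0.08041 + 0.1946i)|10⟩ + (0.1092 + 0.2643i)|11⟩

amp(|b₁b₂…⟩) = product of the factor amplitudes for bits b₁, b₂, …; only kets whose every factor amplitude is nonzero survive.
|00⟩: (0.9348)(0.593) = 0.5543
|01⟩: (0.9348)(0.8052) = 0.7527
|10⟩: (0.1356 + 0.3282i)(0.593) = (0.08041 + 0.1946i)
|11⟩: (0.1356 + 0.3282i)(0.8052) = (0.1092 + 0.2643i)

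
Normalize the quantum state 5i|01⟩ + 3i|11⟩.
0.8575i|01⟩ + 0.5145i|11⟩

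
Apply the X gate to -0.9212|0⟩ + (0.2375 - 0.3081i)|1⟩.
(0.2375 - 0.3081i)|0⟩ - 0.9212|1⟩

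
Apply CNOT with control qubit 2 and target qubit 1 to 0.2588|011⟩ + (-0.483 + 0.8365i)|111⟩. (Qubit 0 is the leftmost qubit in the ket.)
0.2588|001⟩ + (-0.483 + 0.8365i)|101⟩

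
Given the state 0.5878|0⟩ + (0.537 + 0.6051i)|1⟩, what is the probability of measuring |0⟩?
0.3455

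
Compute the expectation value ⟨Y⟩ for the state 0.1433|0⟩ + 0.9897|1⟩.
0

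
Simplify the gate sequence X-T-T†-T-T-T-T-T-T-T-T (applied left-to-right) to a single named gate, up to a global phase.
X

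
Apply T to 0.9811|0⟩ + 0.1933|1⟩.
0.9811|0⟩ + (0.1367 + 0.1367i)|1⟩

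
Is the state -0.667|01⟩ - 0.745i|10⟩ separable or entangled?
Entangled

Writing the state as a|00⟩ + b|01⟩ + c|10⟩ + d|11⟩, it is a product state iff ad − bc = 0.
Here (a, b, c, d) = (0, -0.667, -0.745i, 0): ad − bc = (0)(0) − (-0.667)(-0.745i) = -0.4969i ≠ 0, so the state is entangled.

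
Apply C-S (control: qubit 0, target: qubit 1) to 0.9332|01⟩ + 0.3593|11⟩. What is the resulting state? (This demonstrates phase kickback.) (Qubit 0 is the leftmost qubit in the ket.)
0.9332|01⟩ + 0.3593i|11⟩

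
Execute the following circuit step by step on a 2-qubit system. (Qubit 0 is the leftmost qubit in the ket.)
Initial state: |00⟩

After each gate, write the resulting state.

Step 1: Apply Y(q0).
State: i|10⟩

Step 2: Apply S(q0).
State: -|10⟩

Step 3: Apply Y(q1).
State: -i|11⟩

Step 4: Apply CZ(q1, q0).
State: i|11⟩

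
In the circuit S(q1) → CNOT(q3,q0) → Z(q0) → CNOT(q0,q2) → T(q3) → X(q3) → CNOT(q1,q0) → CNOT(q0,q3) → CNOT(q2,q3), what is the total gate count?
9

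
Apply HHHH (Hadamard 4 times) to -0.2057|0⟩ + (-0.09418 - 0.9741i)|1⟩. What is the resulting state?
-0.2057|0⟩ + (-0.09418 - 0.9741i)|1⟩

H² = I, so an even number of Hadamards cancels: H^4 = I and the state is unchanged.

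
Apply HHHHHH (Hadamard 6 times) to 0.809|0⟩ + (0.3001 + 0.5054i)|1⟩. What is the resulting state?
0.809|0⟩ + (0.3001 + 0.5054i)|1⟩

H² = I, so an even number of Hadamards cancels: H^6 = I and the state is unchanged.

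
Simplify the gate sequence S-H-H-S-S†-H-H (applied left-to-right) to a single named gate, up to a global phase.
S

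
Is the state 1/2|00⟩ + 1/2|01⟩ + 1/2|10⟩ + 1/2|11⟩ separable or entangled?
Separable

Writing the state as a|00⟩ + b|01⟩ + c|10⟩ + d|11⟩, it is a product state iff ad − bc = 0.
Here (a, b, c, d) = (1/2, 1/2, 1/2, 1/2): ad − bc = (1/2)(1/2) − (1/2)(1/2) = 0, so the state is separable.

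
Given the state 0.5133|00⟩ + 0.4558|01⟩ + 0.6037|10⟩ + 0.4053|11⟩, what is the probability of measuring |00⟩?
0.2635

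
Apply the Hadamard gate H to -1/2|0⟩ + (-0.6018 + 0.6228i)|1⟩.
(-0.7791 + 0.4404i)|0⟩ + (0.07198 - 0.4404i)|1⟩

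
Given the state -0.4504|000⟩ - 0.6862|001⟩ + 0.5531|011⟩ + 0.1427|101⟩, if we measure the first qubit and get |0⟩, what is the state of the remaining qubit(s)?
-0.4551|00⟩ - 0.6933|01⟩ + 0.5588|11⟩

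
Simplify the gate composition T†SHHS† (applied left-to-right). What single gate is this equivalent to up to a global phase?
T†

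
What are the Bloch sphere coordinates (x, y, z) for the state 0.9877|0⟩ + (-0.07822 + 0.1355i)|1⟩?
(-0.1545, 0.2677, 0.9511)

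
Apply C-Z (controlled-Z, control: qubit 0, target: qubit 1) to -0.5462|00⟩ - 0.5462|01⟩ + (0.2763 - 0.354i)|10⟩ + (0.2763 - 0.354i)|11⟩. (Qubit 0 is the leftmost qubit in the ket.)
-0.5462|00⟩ - 0.5462|01⟩ + (0.2763 - 0.354i)|10⟩ + (-0.2763 + 0.354i)|11⟩

C-Z leaves the control-|0⟩ kets |00⟩, |01⟩ unchanged and applies Z to qubit 1 on the control-|1⟩ pair (|10⟩, |11⟩).
Z = [[1, 0], [0, -1]].
With a = amp(|10⟩) = (0.2763 - 0.354i) and b = amp(|11⟩) = (0.2763 - 0.354i):
new amp(|10⟩) = (1)·a = (0.2763 - 0.354i)
new amp(|11⟩) = (-1)·b = (-0.2763 + 0.354i)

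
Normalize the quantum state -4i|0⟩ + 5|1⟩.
-0.6247i|0⟩ + 0.7809|1⟩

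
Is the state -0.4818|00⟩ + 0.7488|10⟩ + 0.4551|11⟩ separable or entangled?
Entangled

Writing the state as a|00⟩ + b|01⟩ + c|10⟩ + d|11⟩, it is a product state iff ad − bc = 0.
Here (a, b, c, d) = (-0.4818, 0, 0.7488, 0.4551): ad − bc = (-0.4818)(0.4551) − (0)(0.7488) = -0.2193 ≠ 0, so the state is entangled.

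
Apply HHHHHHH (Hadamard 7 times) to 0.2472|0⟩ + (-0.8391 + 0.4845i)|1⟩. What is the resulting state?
(-0.4185 + 0.3426i)|0⟩ + (0.7681 - 0.3426i)|1⟩

H² = I, so H^7 = H: a single Hadamard. With (a, b) = (0.2472, (-0.8391 + 0.4845i)), H gives ((a + b)/√2, (a − b)/√2) = ((-0.4185 + 0.3426i), (0.7681 - 0.3426i)).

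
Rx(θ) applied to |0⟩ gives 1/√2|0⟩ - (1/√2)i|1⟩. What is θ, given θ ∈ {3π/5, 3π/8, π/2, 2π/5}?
π/2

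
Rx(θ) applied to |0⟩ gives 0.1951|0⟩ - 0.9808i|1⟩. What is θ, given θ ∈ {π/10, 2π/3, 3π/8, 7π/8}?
7π/8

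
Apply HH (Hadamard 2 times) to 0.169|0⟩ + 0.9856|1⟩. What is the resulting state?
0.169|0⟩ + 0.9856|1⟩

H² = I, so an even number of Hadamards cancels: H^2 = I and the state is unchanged.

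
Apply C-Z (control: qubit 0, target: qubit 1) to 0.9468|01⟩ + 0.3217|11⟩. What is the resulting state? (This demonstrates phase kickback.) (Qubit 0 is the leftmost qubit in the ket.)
0.9468|01⟩ - 0.3217|11⟩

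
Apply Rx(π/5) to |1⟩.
-0.309i|0⟩ + 0.9511|1⟩

Rx(π/5) = [[cos(θ/2), −i·sin(θ/2)], [−i·sin(θ/2), cos(θ/2)]]; θ = π/5, cos(θ/2) ≈ 0.951057, sin(θ/2) ≈ 0.309017.
With a = amp(|0⟩) = 0 and b = amp(|1⟩) = 1:
new amp(|0⟩) = (0.951057)·a + (-0.309017i)·b = -0.309i
new amp(|1⟩) = (-0.309017i)·a + (0.951057)·b = 0.9511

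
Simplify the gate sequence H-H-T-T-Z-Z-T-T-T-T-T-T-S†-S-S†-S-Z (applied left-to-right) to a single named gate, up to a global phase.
Z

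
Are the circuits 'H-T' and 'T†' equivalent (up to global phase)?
No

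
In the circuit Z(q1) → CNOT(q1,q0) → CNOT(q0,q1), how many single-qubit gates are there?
1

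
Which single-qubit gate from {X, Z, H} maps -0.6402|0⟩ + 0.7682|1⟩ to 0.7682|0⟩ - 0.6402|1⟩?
X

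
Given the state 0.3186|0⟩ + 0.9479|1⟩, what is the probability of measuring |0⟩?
0.1015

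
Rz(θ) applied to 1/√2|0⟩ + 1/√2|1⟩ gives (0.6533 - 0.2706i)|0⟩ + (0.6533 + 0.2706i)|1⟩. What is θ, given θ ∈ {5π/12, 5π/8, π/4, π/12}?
π/4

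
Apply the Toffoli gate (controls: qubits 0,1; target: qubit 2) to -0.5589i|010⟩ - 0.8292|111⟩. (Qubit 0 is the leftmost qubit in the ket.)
-0.5589i|010⟩ - 0.8292|110⟩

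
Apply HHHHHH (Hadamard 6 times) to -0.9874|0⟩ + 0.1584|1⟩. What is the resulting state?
-0.9874|0⟩ + 0.1584|1⟩

H² = I, so an even number of Hadamards cancels: H^6 = I and the state is unchanged.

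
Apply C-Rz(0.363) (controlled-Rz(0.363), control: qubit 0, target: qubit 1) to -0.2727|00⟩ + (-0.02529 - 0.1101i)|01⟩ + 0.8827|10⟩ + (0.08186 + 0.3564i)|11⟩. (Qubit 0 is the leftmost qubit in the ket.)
-0.2727|00⟩ + (-0.02529 - 0.1101i)|01⟩ + (0.8682 - 0.1593i)|10⟩ + (0.01618 + 0.3653i)|11⟩

C-Rz(0.363) leaves the control-|0⟩ kets |00⟩, |01⟩ unchanged and applies Rz(0.363) to qubit 1 on the control-|1⟩ pair (|10⟩, |11⟩).
Rz(0.363) = [[e^(−iθ/2), 0], [0, e^(iθ/2)]] with e^(±iθ/2) = cos(θ/2) ± i·sin(θ/2); θ = 0.363, cos(θ/2) ≈ 0.983574, sin(θ/2) ≈ 0.180505.
With a = amp(|10⟩) = 0.8827 and b = amp(|11⟩) = (0.08186 + 0.3564i):
new amp(|10⟩) = (0.983574 - 0.180505i)·a = (0.8682 - 0.1593i)
new amp(|11⟩) = (0.983574 + 0.180505i)·b = (0.01618 + 0.3653i)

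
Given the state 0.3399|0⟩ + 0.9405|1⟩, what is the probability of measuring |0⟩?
0.1155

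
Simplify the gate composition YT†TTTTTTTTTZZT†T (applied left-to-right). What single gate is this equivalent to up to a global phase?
Y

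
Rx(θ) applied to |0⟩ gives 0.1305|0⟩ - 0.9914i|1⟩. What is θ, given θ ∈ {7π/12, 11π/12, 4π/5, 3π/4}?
11π/12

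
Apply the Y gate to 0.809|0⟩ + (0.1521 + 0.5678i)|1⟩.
(0.5678 - 0.1521i)|0⟩ + 0.809i|1⟩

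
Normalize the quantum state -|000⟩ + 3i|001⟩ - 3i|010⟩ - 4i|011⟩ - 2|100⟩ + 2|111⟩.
-0.1525|000⟩ + 0.4575i|001⟩ - 0.4575i|010⟩ - 0.61i|011⟩ - 0.305|100⟩ + 0.305|111⟩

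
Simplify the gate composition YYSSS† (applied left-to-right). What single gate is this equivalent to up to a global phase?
S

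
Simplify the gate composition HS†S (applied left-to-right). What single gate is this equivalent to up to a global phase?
H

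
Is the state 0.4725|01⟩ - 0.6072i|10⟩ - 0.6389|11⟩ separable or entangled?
Entangled

Writing the state as a|00⟩ + b|01⟩ + c|10⟩ + d|11⟩, it is a product state iff ad − bc = 0.
Here (a, b, c, d) = (0, 0.4725, -0.6072i, -0.6389): ad − bc = (0)(-0.6389) − (0.4725)(-0.6072i) = 0.2869i ≠ 0, so the state is entangled.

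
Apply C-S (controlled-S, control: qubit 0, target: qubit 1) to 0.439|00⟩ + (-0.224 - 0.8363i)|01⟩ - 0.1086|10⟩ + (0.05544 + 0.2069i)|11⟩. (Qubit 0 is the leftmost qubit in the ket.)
0.439|00⟩ + (-0.224 - 0.8363i)|01⟩ - 0.1086|10⟩ + (-0.2069 + 0.05544i)|11⟩

C-S leaves the control-|0⟩ kets |00⟩, |01⟩ unchanged and applies S to qubit 1 on the control-|1⟩ pair (|10⟩, |11⟩).
S = [[1, 0], [0, i]].
With a = amp(|10⟩) = -0.1086 and b = amp(|11⟩) = (0.05544 + 0.2069i):
new amp(|10⟩) = (1)·a = -0.1086
new amp(|11⟩) = (i)·b = (-0.2069 + 0.05544i)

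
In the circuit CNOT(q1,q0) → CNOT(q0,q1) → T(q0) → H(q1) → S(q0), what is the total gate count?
5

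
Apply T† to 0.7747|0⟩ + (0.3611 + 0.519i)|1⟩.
0.7747|0⟩ + (0.6223 + 0.1117i)|1⟩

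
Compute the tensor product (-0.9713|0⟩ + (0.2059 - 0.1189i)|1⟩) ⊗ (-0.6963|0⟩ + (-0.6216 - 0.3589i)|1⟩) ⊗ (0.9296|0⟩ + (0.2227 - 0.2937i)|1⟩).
0.6287|000⟩ + (0.1506 - 0.1986i)|001⟩ + (0.5613 + 0.3241i)|010⟩ + (0.2368 - 0.09969i)|011⟩ + (-0.1333 + 0.07696i)|100⟩ + (-0.007613 + 0.06054i)|101⟩ + (-0.1586 + 0.000009975i)|110⟩ + (-0.038 + 0.05013i)|111⟩

amp(|b₁b₂…⟩) = product of the factor amplitudes for bits b₁, b₂, …; only kets whose every factor amplitude is nonzero survive.
|000⟩: (-0.9713)(-0.6963)(0.9296) = 0.6287
|001⟩: (-0.9713)(-0.6963)(0.2227 - 0.2937i) = (0.1506 - 0.1986i)
|010⟩: (-0.9713)(-0.6216 - 0.3589i)(0.9296) = (0.5613 + 0.3241i)
|011⟩: (-0.9713)(-0.6216 - 0.3589i)(0.2227 - 0.2937i) = (0.2368 - 0.09969i)
|100⟩: (0.2059 - 0.1189i)(-0.6963)(0.9296) = (-0.1333 + 0.07696i)
|101⟩: (0.2059 - 0.1189i)(-0.6963)(0.2227 - 0.2937i) = (-0.007613 + 0.06054i)
|110⟩: (0.2059 - 0.1189i)(-0.6216 - 0.3589i)(0.9296) = (-0.1586 + 0.000009975i)
|111⟩: (0.2059 - 0.1189i)(-0.6216 - 0.3589i)(0.2227 - 0.2937i) = (-0.038 + 0.05013i)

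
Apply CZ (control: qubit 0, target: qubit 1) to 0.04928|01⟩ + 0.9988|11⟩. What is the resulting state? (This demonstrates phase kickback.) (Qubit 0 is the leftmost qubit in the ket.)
0.04928|01⟩ - 0.9988|11⟩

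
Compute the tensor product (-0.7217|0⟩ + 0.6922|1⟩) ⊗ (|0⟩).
-0.7217|00⟩ + 0.6922|10⟩

amp(|b₁b₂…⟩) = product of the factor amplitudes for bits b₁, b₂, …; only kets whose every factor amplitude is nonzero survive.
|00⟩: (-0.7217)(1) = -0.7217
|10⟩: (0.6922)(1) = 0.6922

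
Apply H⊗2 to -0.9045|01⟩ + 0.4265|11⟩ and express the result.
-0.239|00⟩ + 0.239|01⟩ - 0.6655|10⟩ + 0.6655|11⟩

H⊗2 gives amp(|y⟩) = (1/2) Σ_x (−1)^(x·y) amp(|x⟩), where x·y is the number of positions in which both x and y have a 1.
|00⟩: (-0.9045 + 0.4265)/2 = -0.239
|01⟩: (0.9045 - 0.4265)/2 = 0.239
|10⟩: (-0.9045 - 0.4265)/2 = -0.6655
|11⟩: (0.9045 + 0.4265)/2 = 0.6655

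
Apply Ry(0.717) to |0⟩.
0.9364|0⟩ + 0.3509|1⟩

Ry(0.717) = [[cos(θ/2), −sin(θ/2)], [sin(θ/2), cos(θ/2)]]; θ = 0.717, cos(θ/2) ≈ 0.936424, sin(θ/2) ≈ 0.35087.
With a = amp(|0⟩) = 1 and b = amp(|1⟩) = 0:
new amp(|0⟩) = (0.936424)·a + (-0.35087)·b = 0.9364
new amp(|1⟩) = (0.35087)·a + (0.936424)·b = 0.3509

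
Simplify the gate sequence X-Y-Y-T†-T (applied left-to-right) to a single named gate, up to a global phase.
X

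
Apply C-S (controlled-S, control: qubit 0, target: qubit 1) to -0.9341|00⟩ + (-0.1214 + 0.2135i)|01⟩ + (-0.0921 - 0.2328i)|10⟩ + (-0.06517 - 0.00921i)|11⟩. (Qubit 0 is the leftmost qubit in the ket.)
-0.9341|00⟩ + (-0.1214 + 0.2135i)|01⟩ + (-0.0921 - 0.2328i)|10⟩ + (0.00921 - 0.06517i)|11⟩

C-S leaves the control-|0⟩ kets |00⟩, |01⟩ unchanged and applies S to qubit 1 on the control-|1⟩ pair (|10⟩, |11⟩).
S = [[1, 0], [0, i]].
With a = amp(|10⟩) = (-0.0921 - 0.2328i) and b = amp(|11⟩) = (-0.06517 - 0.00921i):
new amp(|10⟩) = (1)·a = (-0.0921 - 0.2328i)
new amp(|11⟩) = (i)·b = (0.00921 - 0.06517i)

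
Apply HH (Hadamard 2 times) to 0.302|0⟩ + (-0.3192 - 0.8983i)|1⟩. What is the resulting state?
0.302|0⟩ + (-0.3192 - 0.8983i)|1⟩

H² = I, so an even number of Hadamards cancels: H^2 = I and the state is unchanged.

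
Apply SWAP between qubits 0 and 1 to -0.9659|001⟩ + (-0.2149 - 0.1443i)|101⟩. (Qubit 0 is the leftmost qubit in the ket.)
-0.9659|001⟩ + (-0.2149 - 0.1443i)|011⟩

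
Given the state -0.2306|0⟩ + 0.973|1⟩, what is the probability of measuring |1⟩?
0.9467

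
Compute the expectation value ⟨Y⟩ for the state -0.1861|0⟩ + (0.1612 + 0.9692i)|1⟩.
-0.3607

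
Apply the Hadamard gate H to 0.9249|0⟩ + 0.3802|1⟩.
0.9228|0⟩ + 0.3852|1⟩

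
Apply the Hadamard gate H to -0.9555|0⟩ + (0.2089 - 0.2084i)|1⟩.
(-0.5279 - 0.1474i)|0⟩ + (-0.8234 + 0.1474i)|1⟩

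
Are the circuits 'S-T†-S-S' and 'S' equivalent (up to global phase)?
No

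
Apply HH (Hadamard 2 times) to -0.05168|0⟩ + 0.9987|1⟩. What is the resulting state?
-0.05168|0⟩ + 0.9987|1⟩

H² = I, so an even number of Hadamards cancels: H^2 = I and the state is unchanged.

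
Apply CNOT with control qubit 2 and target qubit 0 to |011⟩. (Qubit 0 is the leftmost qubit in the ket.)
|111⟩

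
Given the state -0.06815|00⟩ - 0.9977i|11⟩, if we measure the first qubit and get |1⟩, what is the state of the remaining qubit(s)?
-i|1⟩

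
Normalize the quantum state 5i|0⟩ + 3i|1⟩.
0.8575i|0⟩ + 0.5145i|1⟩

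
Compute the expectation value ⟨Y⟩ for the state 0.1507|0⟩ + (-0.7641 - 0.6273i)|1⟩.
-0.1891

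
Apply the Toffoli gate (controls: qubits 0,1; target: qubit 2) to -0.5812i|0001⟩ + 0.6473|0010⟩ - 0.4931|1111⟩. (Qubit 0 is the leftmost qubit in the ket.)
-0.5812i|0001⟩ + 0.6473|0010⟩ - 0.4931|1101⟩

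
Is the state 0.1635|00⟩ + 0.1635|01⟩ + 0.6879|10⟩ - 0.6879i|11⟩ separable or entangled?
Entangled

Writing the state as a|00⟩ + b|01⟩ + c|10⟩ + d|11⟩, it is a product state iff ad − bc = 0.
Here (a, b, c, d) = (0.1635, 0.1635, 0.6879, -0.6879i): ad − bc = (0.1635)(-0.6879i) − (0.1635)(0.6879) = (-0.1125 - 0.1125i) ≠ 0, so the state is entangled.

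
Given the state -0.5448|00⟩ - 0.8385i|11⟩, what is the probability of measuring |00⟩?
0.2968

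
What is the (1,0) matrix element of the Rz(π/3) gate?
0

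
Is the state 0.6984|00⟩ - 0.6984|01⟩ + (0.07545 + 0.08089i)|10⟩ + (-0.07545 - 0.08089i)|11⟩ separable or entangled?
Separable

Writing the state as a|00⟩ + b|01⟩ + c|10⟩ + d|11⟩, it is a product state iff ad − bc = 0.
Here (a, b, c, d) = (0.6984, -0.6984, (0.07545 + 0.08089i), (-0.07545 - 0.08089i)): ad − bc = (0.6984)(-0.07545 - 0.08089i) − (-0.6984)(0.07545 + 0.08089i) = 0, so the state is separable.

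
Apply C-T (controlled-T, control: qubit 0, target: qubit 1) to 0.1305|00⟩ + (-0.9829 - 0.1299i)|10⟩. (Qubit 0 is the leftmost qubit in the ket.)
0.1305|00⟩ + (-0.9829 - 0.1299i)|10⟩

C-T leaves the control-|0⟩ kets |00⟩, |01⟩ unchanged and applies T to qubit 1 on the control-|1⟩ pair (|10⟩, |11⟩).
T = [[1, 0], [0, (1/√2 + (1/√2)i)]].
With a = amp(|10⟩) = (-0.9829 - 0.1299i) and b = amp(|11⟩) = 0:
new amp(|10⟩) = (1)·a = (-0.9829 - 0.1299i)
new amp(|11⟩) = (1/√2 + (1/√2)i)·b = 0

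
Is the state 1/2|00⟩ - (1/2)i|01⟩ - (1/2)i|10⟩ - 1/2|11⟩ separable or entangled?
Separable

Writing the state as a|00⟩ + b|01⟩ + c|10⟩ + d|11⟩, it is a product state iff ad − bc = 0.
Here (a, b, c, d) = (1/2, -(1/2)i, -(1/2)i, -1/2): ad − bc = (1/2)(-1/2) − (-(1/2)i)(-(1/2)i) = 0, so the state is separable.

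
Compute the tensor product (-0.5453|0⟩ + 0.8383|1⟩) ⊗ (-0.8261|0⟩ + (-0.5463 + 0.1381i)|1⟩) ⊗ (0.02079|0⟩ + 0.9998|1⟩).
0.009365|000⟩ + 0.4504|001⟩ + (0.006193 - 0.001566i)|010⟩ + (0.2978 - 0.07529i)|011⟩ - 0.0144|100⟩ - 0.6924|101⟩ + (-0.009521 + 0.002407i)|110⟩ + (-0.4579 + 0.1157i)|111⟩

amp(|b₁b₂…⟩) = product of the factor amplitudes for bits b₁, b₂, …; only kets whose every factor amplitude is nonzero survive.
|000⟩: (-0.5453)(-0.8261)(0.02079) = 0.009365
|001⟩: (-0.5453)(-0.8261)(0.9998) = 0.4504
|010⟩: (-0.5453)(-0.5463 + 0.1381i)(0.02079) = (0.006193 - 0.001566i)
|011⟩: (-0.5453)(-0.5463 + 0.1381i)(0.9998) = (0.2978 - 0.07529i)
|100⟩: (0.8383)(-0.8261)(0.02079) = -0.0144
|101⟩: (0.8383)(-0.8261)(0.9998) = -0.6924
|110⟩: (0.8383)(-0.5463 + 0.1381i)(0.02079) = (-0.009521 + 0.002407i)
|111⟩: (0.8383)(-0.5463 + 0.1381i)(0.9998) = (-0.4579 + 0.1157i)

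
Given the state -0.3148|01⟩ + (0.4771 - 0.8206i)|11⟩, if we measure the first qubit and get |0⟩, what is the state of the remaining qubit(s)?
-|1⟩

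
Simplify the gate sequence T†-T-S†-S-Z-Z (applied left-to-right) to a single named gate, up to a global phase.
I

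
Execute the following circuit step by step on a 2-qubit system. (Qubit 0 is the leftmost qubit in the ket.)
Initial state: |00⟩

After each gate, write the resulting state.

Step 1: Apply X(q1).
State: |01⟩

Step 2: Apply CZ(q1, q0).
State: |01⟩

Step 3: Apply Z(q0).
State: |01⟩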